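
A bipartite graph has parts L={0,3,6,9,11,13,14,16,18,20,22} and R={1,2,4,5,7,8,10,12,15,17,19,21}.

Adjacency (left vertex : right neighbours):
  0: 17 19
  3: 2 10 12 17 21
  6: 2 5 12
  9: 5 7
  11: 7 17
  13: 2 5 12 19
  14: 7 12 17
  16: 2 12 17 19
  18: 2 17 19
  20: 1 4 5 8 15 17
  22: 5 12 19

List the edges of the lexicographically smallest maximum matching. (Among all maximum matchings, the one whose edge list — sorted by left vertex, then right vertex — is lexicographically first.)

Lex-smallest maximum matching: {(0,17), (3,10), (6,2), (9,5), (11,7), (13,12), (16,19), (20,1)}

|M| = 8 (so the lex-smallest maximum matching has 8 edges)
process left vertices in ascending order; for each, take the smallest-labelled available neighbour that still permits 8 edges overall, or leave it unmatched if none does
lex-smallest matching: {0-17, 3-10, 6-2, 9-5, 11-7, 13-12, 16-19, 20-1}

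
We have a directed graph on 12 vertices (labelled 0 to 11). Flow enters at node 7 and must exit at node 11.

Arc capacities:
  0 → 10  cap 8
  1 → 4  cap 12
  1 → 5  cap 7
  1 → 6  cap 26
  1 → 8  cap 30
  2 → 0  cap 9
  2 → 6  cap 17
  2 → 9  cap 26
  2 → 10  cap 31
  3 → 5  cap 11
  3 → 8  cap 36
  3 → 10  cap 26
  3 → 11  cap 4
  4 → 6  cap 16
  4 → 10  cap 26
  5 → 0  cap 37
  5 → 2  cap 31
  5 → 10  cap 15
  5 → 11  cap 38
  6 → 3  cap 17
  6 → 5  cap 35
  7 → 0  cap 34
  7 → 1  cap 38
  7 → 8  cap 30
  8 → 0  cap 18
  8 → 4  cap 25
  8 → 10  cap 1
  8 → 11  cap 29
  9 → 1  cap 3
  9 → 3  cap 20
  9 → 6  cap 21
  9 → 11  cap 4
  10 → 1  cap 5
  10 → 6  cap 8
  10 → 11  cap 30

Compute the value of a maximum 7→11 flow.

Maximum flow value: 76

augment #1: 7→8→11 bottleneck 29, total now 29
augment #2: 7→0→10→11 bottleneck 8, total now 37
augment #3: 7→1→5→11 bottleneck 7, total now 44
augment #4: 7→8→10→11 bottleneck 1, total now 45
augment #5: 7→1→4→10→11 bottleneck 12, total now 57
augment #6: 7→1→6→3→11 bottleneck 4, total now 61
augment #7: 7→1→6→5→11 bottleneck 15, total now 76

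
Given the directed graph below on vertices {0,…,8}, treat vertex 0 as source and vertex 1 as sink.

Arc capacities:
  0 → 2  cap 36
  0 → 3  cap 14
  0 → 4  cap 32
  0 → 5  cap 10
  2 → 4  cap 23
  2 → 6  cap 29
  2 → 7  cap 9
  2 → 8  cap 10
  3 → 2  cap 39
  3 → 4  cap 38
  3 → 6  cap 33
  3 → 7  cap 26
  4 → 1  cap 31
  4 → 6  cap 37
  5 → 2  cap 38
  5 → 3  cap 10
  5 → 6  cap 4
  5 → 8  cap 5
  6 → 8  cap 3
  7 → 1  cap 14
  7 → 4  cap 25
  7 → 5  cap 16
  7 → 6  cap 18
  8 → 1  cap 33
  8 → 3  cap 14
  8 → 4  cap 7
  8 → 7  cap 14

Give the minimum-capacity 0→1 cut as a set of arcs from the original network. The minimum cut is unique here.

Min-cut arcs: {(2,8), (4,1), (5,8), (6,8), (7,1)} (total capacity 63)

augment #1: 0→4→1 push 31
augment #2: 0→2→7→1 push 9
augment #3: 0→2→8→1 push 10
augment #4: 0→3→7→1 push 5
augment #5: 0→5→8→1 push 5
augment #6: 0→2→6→8→1 push 3
max flow = 63; residual-reachable set from 0 gives S-side
cut edges (S→T): {(2,8), (4,1), (5,8), (6,8), (7,1)} total cap 63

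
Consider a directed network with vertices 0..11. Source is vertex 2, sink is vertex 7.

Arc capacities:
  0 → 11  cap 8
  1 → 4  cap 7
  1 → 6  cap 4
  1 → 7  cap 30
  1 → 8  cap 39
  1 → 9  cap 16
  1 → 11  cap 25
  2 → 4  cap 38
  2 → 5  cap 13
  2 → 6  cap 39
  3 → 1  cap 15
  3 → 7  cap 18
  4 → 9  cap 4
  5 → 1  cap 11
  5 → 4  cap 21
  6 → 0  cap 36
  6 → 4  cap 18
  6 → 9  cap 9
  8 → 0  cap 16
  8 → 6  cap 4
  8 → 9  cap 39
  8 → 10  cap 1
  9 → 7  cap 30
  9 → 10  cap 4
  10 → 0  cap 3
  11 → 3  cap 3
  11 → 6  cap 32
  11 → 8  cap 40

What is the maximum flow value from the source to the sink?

augment #1: 2→4→9→7 bottleneck 4, total now 4
augment #2: 2→5→1→7 bottleneck 11, total now 15
augment #3: 2→6→9→7 bottleneck 9, total now 24
augment #4: 2→6→0→11→3→7 bottleneck 3, total now 27
augment #5: 2→6→0→11→8→9→7 bottleneck 5, total now 32

Maximum flow value: 32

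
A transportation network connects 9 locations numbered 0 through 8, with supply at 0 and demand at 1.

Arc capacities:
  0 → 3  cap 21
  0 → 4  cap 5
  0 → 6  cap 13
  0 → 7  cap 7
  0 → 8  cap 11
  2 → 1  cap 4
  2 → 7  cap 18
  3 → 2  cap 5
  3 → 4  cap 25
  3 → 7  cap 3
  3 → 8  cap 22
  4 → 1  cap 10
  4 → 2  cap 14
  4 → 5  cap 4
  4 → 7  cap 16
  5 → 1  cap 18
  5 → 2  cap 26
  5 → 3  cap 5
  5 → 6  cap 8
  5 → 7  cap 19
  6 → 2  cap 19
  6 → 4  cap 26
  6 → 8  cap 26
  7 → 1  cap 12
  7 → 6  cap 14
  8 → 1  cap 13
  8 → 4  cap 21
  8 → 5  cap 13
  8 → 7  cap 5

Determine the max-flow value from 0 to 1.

Maximum flow value: 56

augment #1: 0→4→1 bottleneck 5, total now 5
augment #2: 0→7→1 bottleneck 7, total now 12
augment #3: 0→8→1 bottleneck 11, total now 23
augment #4: 0→3→2→1 bottleneck 4, total now 27
augment #5: 0→3→4→1 bottleneck 5, total now 32
augment #6: 0→3→7→1 bottleneck 3, total now 35
augment #7: 0→3→8→1 bottleneck 2, total now 37
augment #8: 0→3→2→7→1 bottleneck 1, total now 38
augment #9: 0→3→4→5→1 bottleneck 4, total now 42
augment #10: 0→3→4→7→1 bottleneck 1, total now 43
augment #11: 0→3→8→5→1 bottleneck 1, total now 44
augment #12: 0→6→8→5→1 bottleneck 12, total now 56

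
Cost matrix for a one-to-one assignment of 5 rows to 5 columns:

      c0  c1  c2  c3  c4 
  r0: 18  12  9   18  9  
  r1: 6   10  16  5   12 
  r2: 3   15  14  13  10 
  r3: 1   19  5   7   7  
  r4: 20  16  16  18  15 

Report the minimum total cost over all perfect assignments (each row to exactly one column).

Minimum assignment cost: 38

optimal assignment: row0→col4 (cost 9), row1→col3 (cost 5), row2→col0 (cost 3), row3→col2 (cost 5), row4→col1 (cost 16)
total = 9 + 5 + 3 + 5 + 16 = 38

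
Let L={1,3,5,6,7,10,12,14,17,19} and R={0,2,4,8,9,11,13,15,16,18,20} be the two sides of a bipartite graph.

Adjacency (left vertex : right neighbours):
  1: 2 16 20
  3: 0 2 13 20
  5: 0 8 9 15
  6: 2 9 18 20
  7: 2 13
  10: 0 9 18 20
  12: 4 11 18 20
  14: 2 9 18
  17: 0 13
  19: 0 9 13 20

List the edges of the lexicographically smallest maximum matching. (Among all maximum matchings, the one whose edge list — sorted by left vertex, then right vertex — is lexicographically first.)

Lex-smallest maximum matching: {(1,16), (3,0), (5,8), (6,2), (7,13), (10,9), (12,4), (14,18), (19,20)}

|M| = 9 (so the lex-smallest maximum matching has 9 edges)
process left vertices in ascending order; for each, take the smallest-labelled available neighbour that still permits 9 edges overall, or leave it unmatched if none does
lex-smallest matching: {1-16, 3-0, 5-8, 6-2, 7-13, 10-9, 12-4, 14-18, 19-20}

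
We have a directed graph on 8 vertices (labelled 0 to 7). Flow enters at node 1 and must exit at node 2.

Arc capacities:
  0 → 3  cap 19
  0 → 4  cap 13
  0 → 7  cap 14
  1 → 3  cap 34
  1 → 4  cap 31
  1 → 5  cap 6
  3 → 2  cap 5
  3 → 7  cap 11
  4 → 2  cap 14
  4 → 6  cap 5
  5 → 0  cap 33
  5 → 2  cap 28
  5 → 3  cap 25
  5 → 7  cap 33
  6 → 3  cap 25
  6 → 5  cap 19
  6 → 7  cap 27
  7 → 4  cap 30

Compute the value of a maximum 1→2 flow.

augment #1: 1→3→2 bottleneck 5, total now 5
augment #2: 1→4→2 bottleneck 14, total now 19
augment #3: 1→5→2 bottleneck 6, total now 25
augment #4: 1→4→6→5→2 bottleneck 5, total now 30

Maximum flow value: 30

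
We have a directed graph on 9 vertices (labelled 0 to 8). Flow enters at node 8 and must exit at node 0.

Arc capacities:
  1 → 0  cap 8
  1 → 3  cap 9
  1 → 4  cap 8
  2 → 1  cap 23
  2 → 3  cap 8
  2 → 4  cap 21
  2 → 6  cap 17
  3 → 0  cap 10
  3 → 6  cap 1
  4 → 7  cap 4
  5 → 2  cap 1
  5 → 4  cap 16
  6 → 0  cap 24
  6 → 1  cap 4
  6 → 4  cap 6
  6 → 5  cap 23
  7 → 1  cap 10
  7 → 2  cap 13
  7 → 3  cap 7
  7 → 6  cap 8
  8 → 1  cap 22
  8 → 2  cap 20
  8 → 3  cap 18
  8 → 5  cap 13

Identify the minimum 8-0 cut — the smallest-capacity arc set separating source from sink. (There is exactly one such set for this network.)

Min-cut arcs: {(1,0), (2,6), (3,0), (3,6), (4,7)} (total capacity 40)

augment #1: 8→1→0 push 8
augment #2: 8→3→0 push 10
augment #3: 8→2→6→0 push 17
augment #4: 8→3→6→0 push 1
augment #5: 8→1→4→7→6→0 push 4
max flow = 40; residual-reachable set from 8 gives S-side
cut edges (S→T): {(1,0), (2,6), (3,0), (3,6), (4,7)} total cap 40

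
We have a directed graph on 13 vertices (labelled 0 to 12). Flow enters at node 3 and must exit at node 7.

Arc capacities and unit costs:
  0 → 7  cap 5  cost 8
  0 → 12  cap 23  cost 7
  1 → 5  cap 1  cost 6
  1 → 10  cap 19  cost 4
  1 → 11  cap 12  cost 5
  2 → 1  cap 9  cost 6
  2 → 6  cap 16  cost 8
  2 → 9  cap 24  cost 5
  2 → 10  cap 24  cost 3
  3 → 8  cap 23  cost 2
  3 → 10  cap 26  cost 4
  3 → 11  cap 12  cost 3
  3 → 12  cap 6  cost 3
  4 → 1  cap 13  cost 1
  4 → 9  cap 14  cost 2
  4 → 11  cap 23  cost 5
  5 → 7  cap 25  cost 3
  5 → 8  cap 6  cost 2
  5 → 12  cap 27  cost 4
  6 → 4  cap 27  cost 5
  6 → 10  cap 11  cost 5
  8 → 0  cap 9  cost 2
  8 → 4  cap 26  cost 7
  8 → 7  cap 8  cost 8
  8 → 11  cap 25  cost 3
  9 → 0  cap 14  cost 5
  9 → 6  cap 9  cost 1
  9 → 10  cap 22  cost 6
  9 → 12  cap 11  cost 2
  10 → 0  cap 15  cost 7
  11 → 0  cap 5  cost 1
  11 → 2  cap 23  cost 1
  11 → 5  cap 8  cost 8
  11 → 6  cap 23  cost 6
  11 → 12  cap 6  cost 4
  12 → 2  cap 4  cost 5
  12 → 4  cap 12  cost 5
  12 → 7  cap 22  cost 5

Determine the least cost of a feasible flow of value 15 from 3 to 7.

Minimum cost for 15 units: 140

shortest-cost path #1: 3→12→7 push 6 @ unit cost 8 (adds 48)
shortest-cost path #2: 3→8→7 push 8 @ unit cost 10 (adds 80)
shortest-cost path #3: 3→11→12→7 push 1 @ unit cost 12 (adds 12)
total cost = 140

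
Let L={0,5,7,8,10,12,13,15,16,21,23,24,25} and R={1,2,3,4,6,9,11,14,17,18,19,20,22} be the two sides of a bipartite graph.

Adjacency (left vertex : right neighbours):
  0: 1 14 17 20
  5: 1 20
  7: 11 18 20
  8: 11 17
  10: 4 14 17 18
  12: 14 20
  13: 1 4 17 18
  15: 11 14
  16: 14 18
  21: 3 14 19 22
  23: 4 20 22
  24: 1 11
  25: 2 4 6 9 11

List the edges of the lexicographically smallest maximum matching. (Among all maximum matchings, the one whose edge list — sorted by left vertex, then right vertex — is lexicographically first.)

|M| = 10 (so the lex-smallest maximum matching has 10 edges)
process left vertices in ascending order; for each, take the smallest-labelled available neighbour that still permits 10 edges overall, or leave it unmatched if none does
lex-smallest matching: {0-1, 5-20, 7-11, 8-17, 10-4, 12-14, 13-18, 21-3, 23-22, 25-2}

Lex-smallest maximum matching: {(0,1), (5,20), (7,11), (8,17), (10,4), (12,14), (13,18), (21,3), (23,22), (25,2)}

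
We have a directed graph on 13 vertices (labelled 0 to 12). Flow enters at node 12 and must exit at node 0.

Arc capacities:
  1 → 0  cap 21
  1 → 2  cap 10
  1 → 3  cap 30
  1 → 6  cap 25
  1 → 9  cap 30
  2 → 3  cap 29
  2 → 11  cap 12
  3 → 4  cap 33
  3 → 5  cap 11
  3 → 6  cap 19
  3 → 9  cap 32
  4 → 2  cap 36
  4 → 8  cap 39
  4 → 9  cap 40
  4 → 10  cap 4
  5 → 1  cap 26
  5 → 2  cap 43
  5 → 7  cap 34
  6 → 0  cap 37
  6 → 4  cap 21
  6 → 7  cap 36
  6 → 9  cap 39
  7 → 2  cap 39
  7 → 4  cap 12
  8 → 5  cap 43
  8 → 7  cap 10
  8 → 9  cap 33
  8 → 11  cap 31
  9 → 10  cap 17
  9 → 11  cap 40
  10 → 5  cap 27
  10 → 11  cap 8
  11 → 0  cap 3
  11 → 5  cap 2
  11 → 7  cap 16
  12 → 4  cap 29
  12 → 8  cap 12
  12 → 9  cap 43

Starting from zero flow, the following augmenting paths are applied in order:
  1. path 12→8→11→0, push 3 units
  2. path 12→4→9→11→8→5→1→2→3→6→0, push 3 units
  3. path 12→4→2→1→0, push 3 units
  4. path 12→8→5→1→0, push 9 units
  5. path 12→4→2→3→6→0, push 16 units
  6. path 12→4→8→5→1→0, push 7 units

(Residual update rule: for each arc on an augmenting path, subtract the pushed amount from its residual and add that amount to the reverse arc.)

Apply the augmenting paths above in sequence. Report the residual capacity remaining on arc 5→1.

Residual capacity of (5,1): 7

after path 1 (12→8→11→0, push 3): res(5,1)=26
after path 2 (12→4→9→11→8→5→1→2→3→6→0, push 3): res(5,1)=23
after path 3 (12→4→2→1→0, push 3): res(5,1)=23
after path 4 (12→8→5→1→0, push 9): res(5,1)=14
after path 5 (12→4→2→3→6→0, push 16): res(5,1)=14
after path 6 (12→4→8→5→1→0, push 7): res(5,1)=7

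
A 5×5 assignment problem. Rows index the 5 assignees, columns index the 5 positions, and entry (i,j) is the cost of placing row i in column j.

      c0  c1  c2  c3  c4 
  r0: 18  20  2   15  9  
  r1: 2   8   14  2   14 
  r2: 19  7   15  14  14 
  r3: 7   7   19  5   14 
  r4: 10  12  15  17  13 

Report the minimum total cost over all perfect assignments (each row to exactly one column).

optimal assignment: row0→col2 (cost 2), row1→col0 (cost 2), row2→col1 (cost 7), row3→col3 (cost 5), row4→col4 (cost 13)
total = 2 + 2 + 7 + 5 + 13 = 29

Minimum assignment cost: 29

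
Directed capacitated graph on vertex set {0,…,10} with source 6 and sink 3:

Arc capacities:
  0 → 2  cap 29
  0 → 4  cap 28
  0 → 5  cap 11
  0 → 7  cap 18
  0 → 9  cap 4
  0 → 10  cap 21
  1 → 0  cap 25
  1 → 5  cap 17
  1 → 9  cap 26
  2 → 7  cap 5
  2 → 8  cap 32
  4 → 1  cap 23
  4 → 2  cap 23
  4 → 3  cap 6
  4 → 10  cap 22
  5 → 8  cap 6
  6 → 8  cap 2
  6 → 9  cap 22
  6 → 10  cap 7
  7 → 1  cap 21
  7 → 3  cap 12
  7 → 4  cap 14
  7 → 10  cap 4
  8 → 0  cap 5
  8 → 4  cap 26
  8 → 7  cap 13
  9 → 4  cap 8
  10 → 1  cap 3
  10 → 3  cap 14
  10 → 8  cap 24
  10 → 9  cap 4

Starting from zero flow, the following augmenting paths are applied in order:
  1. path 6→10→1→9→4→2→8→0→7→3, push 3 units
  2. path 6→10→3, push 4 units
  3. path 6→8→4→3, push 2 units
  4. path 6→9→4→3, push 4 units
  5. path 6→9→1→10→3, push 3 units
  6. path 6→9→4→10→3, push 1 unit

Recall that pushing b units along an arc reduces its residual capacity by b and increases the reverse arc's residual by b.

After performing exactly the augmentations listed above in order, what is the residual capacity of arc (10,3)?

after path 1 (6→10→1→9→4→2→8→0→7→3, push 3): res(10,3)=14
after path 2 (6→10→3, push 4): res(10,3)=10
after path 3 (6→8→4→3, push 2): res(10,3)=10
after path 4 (6→9→4→3, push 4): res(10,3)=10
after path 5 (6→9→1→10→3, push 3): res(10,3)=7
after path 6 (6→9→4→10→3, push 1): res(10,3)=6

Residual capacity of (10,3): 6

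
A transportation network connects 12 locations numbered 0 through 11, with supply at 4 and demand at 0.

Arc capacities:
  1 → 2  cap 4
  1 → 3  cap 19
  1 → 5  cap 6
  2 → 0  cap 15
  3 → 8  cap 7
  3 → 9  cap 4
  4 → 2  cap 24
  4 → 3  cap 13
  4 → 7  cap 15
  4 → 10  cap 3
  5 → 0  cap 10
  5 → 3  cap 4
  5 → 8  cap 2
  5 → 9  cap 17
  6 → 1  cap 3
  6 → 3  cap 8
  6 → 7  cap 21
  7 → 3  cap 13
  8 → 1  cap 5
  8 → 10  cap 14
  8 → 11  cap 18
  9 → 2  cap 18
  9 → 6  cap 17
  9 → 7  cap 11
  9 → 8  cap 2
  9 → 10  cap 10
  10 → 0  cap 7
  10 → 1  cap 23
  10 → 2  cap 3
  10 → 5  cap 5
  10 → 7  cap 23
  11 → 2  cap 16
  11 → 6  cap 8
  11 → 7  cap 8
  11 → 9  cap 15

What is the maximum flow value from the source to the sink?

augment #1: 4→2→0 bottleneck 15, total now 15
augment #2: 4→10→0 bottleneck 3, total now 18
augment #3: 4→3→8→10→0 bottleneck 4, total now 22
augment #4: 4→3→8→1→5→0 bottleneck 3, total now 25
augment #5: 4→3→9→10→5→0 bottleneck 4, total now 29

Maximum flow value: 29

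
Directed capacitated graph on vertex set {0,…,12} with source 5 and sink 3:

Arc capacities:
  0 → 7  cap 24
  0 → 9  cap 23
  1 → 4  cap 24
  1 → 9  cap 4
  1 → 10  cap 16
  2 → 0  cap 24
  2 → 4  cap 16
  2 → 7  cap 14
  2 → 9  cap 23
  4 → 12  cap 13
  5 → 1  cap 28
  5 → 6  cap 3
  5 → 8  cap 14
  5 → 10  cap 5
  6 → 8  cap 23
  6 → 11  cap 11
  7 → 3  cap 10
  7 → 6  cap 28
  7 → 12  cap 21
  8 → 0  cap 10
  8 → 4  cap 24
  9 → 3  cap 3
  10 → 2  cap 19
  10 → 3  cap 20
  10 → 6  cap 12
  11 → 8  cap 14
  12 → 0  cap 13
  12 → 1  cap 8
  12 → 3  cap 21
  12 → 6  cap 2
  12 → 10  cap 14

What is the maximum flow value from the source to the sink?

augment #1: 5→10→3 bottleneck 5, total now 5
augment #2: 5→1→9→3 bottleneck 3, total now 8
augment #3: 5→1→10→3 bottleneck 15, total now 23
augment #4: 5→1→4→12→3 bottleneck 10, total now 33
augment #5: 5→8→0→7→3 bottleneck 10, total now 43
augment #6: 5→8→4→12→3 bottleneck 3, total now 46
augment #7: 5→8→4→1→10→2→7→12→3 bottleneck 1, total now 47

Maximum flow value: 47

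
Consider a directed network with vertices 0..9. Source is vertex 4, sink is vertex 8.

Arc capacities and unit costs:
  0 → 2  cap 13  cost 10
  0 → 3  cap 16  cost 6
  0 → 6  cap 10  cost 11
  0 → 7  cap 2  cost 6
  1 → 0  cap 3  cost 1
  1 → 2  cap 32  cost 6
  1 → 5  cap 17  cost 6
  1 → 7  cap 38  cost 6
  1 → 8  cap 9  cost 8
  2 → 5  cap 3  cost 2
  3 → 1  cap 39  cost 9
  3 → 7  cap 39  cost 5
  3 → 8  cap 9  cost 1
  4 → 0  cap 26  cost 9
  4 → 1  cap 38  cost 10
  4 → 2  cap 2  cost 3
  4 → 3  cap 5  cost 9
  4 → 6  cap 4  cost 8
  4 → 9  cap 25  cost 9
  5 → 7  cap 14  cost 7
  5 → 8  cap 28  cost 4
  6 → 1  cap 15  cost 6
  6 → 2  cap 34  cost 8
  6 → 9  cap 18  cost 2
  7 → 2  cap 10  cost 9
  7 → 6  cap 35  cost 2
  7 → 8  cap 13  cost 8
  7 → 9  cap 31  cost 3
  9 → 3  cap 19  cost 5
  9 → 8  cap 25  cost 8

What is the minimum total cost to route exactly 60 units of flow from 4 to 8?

Minimum cost for 60 units: 1019

shortest-cost path #1: 4→2→5→8 push 2 @ unit cost 9 (adds 18)
shortest-cost path #2: 4→3→8 push 5 @ unit cost 10 (adds 50)
shortest-cost path #3: 4→9→3→8 push 4 @ unit cost 15 (adds 60)
shortest-cost path #4: 4→9→8 push 21 @ unit cost 17 (adds 357)
shortest-cost path #5: 4→6→9→8 push 4 @ unit cost 18 (adds 72)
shortest-cost path #6: 4→1→8 push 9 @ unit cost 18 (adds 162)
shortest-cost path #7: 4→1→5→8 push 15 @ unit cost 20 (adds 300)
total cost = 1019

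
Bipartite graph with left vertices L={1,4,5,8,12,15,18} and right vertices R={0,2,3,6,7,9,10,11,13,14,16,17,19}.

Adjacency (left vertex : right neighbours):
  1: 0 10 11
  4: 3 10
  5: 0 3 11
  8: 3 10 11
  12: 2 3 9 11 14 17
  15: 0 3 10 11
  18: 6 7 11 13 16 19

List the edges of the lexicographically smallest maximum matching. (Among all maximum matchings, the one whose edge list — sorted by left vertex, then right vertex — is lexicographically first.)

|M| = 6 (so the lex-smallest maximum matching has 6 edges)
process left vertices in ascending order; for each, take the smallest-labelled available neighbour that still permits 6 edges overall, or leave it unmatched if none does
lex-smallest matching: {1-0, 4-3, 5-11, 8-10, 12-2, 18-6}

Lex-smallest maximum matching: {(1,0), (4,3), (5,11), (8,10), (12,2), (18,6)}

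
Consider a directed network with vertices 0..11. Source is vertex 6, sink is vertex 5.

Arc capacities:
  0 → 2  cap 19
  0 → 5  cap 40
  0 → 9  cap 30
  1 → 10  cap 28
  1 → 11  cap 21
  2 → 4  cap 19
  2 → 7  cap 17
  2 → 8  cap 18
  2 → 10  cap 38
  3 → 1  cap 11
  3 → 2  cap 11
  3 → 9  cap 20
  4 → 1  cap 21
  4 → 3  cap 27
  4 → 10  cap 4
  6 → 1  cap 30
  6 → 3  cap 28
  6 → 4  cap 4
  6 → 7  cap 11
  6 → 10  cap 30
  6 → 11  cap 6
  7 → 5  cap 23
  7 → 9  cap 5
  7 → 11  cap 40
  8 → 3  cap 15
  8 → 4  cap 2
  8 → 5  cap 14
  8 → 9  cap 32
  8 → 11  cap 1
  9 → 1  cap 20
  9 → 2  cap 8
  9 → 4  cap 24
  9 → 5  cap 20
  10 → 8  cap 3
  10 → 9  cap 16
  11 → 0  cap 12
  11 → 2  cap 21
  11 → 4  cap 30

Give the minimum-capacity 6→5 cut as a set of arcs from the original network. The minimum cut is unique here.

augment #1: 6→7→5 push 11
augment #2: 6→3→9→5 push 20
augment #3: 6→10→8→5 push 3
augment #4: 6→11→0→5 push 6
augment #5: 6→1→11→0→5 push 6
augment #6: 6→3→2→7→5 push 8
augment #7: 6→1→11→2→7→5 push 4
augment #8: 6→1→11→2→8→5 push 11
max flow = 69; residual-reachable set from 6 gives S-side
cut edges (S→T): {(7,5), (8,5), (9,5), (11,0)} total cap 69

Min-cut arcs: {(7,5), (8,5), (9,5), (11,0)} (total capacity 69)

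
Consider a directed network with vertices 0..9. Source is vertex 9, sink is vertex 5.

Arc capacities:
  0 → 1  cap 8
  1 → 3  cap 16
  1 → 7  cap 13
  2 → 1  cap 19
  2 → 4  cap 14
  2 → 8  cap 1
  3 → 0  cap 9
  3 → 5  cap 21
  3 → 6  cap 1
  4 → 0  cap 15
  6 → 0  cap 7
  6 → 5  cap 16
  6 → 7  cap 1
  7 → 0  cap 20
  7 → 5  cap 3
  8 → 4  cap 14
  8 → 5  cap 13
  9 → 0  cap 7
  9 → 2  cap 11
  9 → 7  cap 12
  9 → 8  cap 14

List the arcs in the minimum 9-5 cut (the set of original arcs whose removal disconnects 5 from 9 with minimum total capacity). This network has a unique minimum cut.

Min-cut arcs: {(1,3), (7,5), (8,5)} (total capacity 32)

augment #1: 9→7→5 push 3
augment #2: 9→8→5 push 13
augment #3: 9→0→1→3→5 push 7
augment #4: 9→2→1→3→5 push 9
max flow = 32; residual-reachable set from 9 gives S-side
cut edges (S→T): {(1,3), (7,5), (8,5)} total cap 32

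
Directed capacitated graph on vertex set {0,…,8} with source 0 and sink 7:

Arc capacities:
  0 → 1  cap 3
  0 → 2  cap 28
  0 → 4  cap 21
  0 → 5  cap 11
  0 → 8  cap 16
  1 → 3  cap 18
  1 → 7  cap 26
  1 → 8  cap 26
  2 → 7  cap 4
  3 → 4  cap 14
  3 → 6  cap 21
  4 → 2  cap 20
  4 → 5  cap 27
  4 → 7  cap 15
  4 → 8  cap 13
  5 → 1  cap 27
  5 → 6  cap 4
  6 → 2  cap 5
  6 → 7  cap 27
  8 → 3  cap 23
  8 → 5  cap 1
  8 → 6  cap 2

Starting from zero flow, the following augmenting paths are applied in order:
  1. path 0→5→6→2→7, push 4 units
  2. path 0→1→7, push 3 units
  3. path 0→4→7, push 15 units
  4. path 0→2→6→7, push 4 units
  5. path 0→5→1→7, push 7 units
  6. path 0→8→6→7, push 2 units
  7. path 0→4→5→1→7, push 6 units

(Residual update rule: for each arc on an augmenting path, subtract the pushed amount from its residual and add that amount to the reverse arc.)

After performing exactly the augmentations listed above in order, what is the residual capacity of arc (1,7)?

after path 1 (0→5→6→2→7, push 4): res(1,7)=26
after path 2 (0→1→7, push 3): res(1,7)=23
after path 3 (0→4→7, push 15): res(1,7)=23
after path 4 (0→2→6→7, push 4): res(1,7)=23
after path 5 (0→5→1→7, push 7): res(1,7)=16
after path 6 (0→8→6→7, push 2): res(1,7)=16
after path 7 (0→4→5→1→7, push 6): res(1,7)=10

Residual capacity of (1,7): 10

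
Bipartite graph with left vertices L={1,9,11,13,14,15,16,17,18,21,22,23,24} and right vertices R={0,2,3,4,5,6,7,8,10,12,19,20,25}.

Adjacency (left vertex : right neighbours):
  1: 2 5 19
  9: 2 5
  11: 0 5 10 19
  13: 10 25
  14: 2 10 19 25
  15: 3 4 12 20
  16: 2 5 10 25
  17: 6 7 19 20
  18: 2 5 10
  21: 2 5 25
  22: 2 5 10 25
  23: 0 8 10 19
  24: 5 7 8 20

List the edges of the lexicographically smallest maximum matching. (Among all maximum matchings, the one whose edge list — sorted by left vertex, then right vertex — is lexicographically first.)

|M| = 10 (so the lex-smallest maximum matching has 10 edges)
process left vertices in ascending order; for each, take the smallest-labelled available neighbour that still permits 10 edges overall, or leave it unmatched if none does
lex-smallest matching: {1-2, 9-5, 11-0, 13-10, 14-19, 15-3, 16-25, 17-6, 23-8, 24-7}

Lex-smallest maximum matching: {(1,2), (9,5), (11,0), (13,10), (14,19), (15,3), (16,25), (17,6), (23,8), (24,7)}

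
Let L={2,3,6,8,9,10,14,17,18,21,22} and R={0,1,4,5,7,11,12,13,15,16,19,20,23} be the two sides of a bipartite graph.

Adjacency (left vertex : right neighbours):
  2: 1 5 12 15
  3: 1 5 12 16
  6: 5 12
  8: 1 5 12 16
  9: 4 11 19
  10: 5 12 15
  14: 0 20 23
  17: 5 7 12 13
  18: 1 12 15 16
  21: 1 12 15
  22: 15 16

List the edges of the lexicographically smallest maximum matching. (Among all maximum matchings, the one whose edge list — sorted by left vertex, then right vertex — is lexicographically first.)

Lex-smallest maximum matching: {(2,1), (3,5), (6,12), (8,16), (9,4), (10,15), (14,0), (17,7)}

|M| = 8 (so the lex-smallest maximum matching has 8 edges)
process left vertices in ascending order; for each, take the smallest-labelled available neighbour that still permits 8 edges overall, or leave it unmatched if none does
lex-smallest matching: {2-1, 3-5, 6-12, 8-16, 9-4, 10-15, 14-0, 17-7}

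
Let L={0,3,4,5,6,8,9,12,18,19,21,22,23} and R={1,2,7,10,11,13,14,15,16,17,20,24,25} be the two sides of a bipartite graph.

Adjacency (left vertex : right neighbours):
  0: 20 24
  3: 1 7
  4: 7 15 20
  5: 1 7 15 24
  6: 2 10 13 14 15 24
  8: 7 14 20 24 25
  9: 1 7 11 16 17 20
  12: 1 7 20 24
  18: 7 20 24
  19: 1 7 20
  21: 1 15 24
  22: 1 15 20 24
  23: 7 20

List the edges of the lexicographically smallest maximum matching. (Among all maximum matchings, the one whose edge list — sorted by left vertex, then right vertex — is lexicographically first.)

|M| = 8 (so the lex-smallest maximum matching has 8 edges)
process left vertices in ascending order; for each, take the smallest-labelled available neighbour that still permits 8 edges overall, or leave it unmatched if none does
lex-smallest matching: {0-20, 3-1, 4-7, 5-15, 6-2, 8-14, 9-11, 12-24}

Lex-smallest maximum matching: {(0,20), (3,1), (4,7), (5,15), (6,2), (8,14), (9,11), (12,24)}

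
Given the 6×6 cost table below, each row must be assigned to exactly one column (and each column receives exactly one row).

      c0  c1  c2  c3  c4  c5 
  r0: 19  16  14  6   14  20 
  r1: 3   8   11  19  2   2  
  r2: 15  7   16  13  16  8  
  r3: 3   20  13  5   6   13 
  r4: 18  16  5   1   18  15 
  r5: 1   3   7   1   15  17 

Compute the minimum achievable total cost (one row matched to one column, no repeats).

one of 2 optimal assignments: row0→col3 (cost 6), row1→col4 (cost 2), row2→col5 (cost 8), row3→col0 (cost 3), row4→col2 (cost 5), row5→col1 (cost 3)
total = 6 + 2 + 8 + 3 + 5 + 3 = 27

Minimum assignment cost: 27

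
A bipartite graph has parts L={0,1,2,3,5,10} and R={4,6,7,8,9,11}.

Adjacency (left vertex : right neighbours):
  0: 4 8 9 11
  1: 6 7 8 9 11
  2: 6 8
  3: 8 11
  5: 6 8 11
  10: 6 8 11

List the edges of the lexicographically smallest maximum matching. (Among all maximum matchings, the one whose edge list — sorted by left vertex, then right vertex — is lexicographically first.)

Lex-smallest maximum matching: {(0,4), (1,7), (2,6), (3,8), (5,11)}

|M| = 5 (so the lex-smallest maximum matching has 5 edges)
process left vertices in ascending order; for each, take the smallest-labelled available neighbour that still permits 5 edges overall, or leave it unmatched if none does
lex-smallest matching: {0-4, 1-7, 2-6, 3-8, 5-11}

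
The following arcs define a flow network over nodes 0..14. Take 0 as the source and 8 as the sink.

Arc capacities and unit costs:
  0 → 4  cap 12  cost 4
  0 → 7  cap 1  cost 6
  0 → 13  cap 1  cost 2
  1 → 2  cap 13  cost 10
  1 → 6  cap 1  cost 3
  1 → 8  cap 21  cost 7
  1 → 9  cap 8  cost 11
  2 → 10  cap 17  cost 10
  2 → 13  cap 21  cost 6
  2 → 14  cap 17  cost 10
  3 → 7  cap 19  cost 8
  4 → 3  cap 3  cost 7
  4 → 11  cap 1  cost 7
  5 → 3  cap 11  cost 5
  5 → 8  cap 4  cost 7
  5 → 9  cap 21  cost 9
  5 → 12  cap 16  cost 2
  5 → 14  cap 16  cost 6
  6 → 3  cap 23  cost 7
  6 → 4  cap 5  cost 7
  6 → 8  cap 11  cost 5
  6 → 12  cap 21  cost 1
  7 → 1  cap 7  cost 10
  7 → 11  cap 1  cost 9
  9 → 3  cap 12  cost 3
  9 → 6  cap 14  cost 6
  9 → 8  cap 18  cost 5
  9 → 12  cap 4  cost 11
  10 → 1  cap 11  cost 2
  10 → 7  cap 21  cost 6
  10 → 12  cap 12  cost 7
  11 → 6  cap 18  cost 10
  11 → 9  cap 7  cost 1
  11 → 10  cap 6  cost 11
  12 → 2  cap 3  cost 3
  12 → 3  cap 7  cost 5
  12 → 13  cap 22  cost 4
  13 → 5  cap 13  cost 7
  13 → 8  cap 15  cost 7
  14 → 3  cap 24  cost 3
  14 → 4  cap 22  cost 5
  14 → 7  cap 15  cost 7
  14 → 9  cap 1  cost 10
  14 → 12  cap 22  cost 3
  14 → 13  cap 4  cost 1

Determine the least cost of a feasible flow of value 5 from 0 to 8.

Minimum cost for 5 units: 119

shortest-cost path #1: 0→13→8 push 1 @ unit cost 9 (adds 9)
shortest-cost path #2: 0→4→11→9→8 push 1 @ unit cost 17 (adds 17)
shortest-cost path #3: 0→7→11→9→8 push 1 @ unit cost 21 (adds 21)
shortest-cost path #4: 0→4→3→7→1→8 push 2 @ unit cost 36 (adds 72)
total cost = 119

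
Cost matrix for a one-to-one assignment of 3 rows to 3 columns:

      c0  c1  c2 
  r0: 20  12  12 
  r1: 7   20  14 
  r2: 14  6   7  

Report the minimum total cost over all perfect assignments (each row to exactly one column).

Minimum assignment cost: 25

optimal assignment: row0→col2 (cost 12), row1→col0 (cost 7), row2→col1 (cost 6)
total = 12 + 7 + 6 = 25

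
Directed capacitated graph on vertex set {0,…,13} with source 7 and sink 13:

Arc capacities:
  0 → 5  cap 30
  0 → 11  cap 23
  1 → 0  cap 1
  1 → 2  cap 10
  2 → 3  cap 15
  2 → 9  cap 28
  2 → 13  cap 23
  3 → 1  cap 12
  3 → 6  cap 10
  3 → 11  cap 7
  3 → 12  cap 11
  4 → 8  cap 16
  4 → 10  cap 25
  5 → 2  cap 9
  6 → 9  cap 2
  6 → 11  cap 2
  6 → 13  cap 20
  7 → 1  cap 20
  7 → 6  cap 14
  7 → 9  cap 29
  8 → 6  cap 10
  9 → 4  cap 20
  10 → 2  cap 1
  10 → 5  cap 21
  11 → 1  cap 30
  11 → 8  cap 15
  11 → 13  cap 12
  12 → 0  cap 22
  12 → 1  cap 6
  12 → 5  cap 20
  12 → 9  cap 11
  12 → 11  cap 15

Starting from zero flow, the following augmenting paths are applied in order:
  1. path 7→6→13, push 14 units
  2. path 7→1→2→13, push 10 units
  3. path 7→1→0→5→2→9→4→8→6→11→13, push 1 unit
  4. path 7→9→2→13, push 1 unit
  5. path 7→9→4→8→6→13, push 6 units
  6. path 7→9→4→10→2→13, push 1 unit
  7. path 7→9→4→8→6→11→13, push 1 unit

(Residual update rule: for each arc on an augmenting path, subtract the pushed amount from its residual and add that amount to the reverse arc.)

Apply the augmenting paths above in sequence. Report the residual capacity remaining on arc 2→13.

Residual capacity of (2,13): 11

after path 1 (7→6→13, push 14): res(2,13)=23
after path 2 (7→1→2→13, push 10): res(2,13)=13
after path 3 (7→1→0→5→2→9→4→8→6→11→13, push 1): res(2,13)=13
after path 4 (7→9→2→13, push 1): res(2,13)=12
after path 5 (7→9→4→8→6→13, push 6): res(2,13)=12
after path 6 (7→9→4→10→2→13, push 1): res(2,13)=11
after path 7 (7→9→4→8→6→11→13, push 1): res(2,13)=11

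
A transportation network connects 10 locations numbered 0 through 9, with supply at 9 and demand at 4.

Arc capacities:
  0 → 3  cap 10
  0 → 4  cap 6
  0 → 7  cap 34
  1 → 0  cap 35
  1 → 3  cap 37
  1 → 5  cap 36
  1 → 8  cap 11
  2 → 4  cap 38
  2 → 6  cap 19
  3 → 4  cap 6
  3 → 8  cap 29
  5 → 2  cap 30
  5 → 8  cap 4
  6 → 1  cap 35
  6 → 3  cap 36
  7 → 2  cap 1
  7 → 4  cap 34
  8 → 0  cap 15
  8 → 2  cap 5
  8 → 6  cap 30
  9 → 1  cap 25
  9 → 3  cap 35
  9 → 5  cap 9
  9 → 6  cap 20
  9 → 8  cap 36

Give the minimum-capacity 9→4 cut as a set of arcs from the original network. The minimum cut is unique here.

Min-cut arcs: {(0,4), (0,7), (3,4), (5,2), (8,2)} (total capacity 81)

augment #1: 9→3→4 push 6
augment #2: 9→1→0→4 push 6
augment #3: 9→5→2→4 push 9
augment #4: 9→8→2→4 push 5
augment #5: 9→1→0→7→4 push 19
augment #6: 9→8→0→7→4 push 15
augment #7: 9→6→1→5→2→4 push 20
augment #8: 9→8→6→1→5→2→4 push 1
max flow = 81; residual-reachable set from 9 gives S-side
cut edges (S→T): {(0,4), (0,7), (3,4), (5,2), (8,2)} total cap 81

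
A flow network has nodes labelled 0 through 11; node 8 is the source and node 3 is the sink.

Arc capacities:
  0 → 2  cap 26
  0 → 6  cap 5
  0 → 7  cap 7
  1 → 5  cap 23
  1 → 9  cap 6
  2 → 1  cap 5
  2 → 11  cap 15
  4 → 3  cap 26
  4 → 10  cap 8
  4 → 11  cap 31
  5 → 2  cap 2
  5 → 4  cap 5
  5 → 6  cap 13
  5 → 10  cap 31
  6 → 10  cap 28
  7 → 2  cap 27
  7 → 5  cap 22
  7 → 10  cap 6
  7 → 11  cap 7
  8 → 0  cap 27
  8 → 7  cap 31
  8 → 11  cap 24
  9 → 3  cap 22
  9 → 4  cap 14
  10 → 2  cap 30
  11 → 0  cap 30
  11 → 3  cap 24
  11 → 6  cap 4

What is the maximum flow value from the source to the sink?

Maximum flow value: 34

augment #1: 8→11→3 bottleneck 24, total now 24
augment #2: 8→7→5→4→3 bottleneck 5, total now 29
augment #3: 8→0→2→1→9→3 bottleneck 5, total now 34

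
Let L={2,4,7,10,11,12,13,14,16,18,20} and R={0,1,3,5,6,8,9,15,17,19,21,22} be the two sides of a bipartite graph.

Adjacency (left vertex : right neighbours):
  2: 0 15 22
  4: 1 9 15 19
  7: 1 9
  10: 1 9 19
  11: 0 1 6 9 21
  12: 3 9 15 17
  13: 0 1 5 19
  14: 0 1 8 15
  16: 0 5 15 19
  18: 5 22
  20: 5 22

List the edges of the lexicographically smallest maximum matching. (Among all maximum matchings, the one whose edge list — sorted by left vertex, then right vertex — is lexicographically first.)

|M| = 10 (so the lex-smallest maximum matching has 10 edges)
process left vertices in ascending order; for each, take the smallest-labelled available neighbour that still permits 10 edges overall, or leave it unmatched if none does
lex-smallest matching: {2-0, 4-1, 7-9, 10-19, 11-6, 12-3, 13-5, 14-8, 16-15, 18-22}

Lex-smallest maximum matching: {(2,0), (4,1), (7,9), (10,19), (11,6), (12,3), (13,5), (14,8), (16,15), (18,22)}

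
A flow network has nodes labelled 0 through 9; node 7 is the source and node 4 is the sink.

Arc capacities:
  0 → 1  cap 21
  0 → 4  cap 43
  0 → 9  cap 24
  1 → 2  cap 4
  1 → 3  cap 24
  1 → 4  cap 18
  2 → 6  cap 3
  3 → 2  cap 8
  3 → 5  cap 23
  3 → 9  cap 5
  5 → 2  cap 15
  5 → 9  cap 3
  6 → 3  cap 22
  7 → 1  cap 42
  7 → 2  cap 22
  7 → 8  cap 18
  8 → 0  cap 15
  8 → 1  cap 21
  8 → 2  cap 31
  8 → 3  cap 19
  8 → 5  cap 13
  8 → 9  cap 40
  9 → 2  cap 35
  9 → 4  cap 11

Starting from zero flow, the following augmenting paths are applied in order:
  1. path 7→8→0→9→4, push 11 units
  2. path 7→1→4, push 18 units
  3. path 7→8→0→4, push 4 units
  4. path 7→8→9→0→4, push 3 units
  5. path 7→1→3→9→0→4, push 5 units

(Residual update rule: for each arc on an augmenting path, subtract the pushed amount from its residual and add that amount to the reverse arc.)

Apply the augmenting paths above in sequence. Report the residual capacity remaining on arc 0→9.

Residual capacity of (0,9): 21

after path 1 (7→8→0→9→4, push 11): res(0,9)=13
after path 2 (7→1→4, push 18): res(0,9)=13
after path 3 (7→8→0→4, push 4): res(0,9)=13
after path 4 (7→8→9→0→4, push 3): res(0,9)=16
after path 5 (7→1→3→9→0→4, push 5): res(0,9)=21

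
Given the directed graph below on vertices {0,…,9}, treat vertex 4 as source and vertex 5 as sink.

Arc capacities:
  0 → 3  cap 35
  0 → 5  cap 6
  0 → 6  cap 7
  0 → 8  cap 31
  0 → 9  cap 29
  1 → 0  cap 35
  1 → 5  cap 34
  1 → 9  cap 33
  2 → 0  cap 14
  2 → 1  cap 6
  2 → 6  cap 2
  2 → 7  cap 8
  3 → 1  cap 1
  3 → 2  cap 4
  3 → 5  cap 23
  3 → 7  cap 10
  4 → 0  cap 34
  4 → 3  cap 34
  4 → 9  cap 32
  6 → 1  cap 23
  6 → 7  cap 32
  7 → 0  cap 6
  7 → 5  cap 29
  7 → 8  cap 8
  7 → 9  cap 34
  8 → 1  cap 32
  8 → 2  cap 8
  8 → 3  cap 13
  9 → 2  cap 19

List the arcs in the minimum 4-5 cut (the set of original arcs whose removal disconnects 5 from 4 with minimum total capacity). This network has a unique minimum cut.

Min-cut arcs: {(4,0), (4,3), (9,2)} (total capacity 87)

augment #1: 4→0→5 push 6
augment #2: 4→3→5 push 23
augment #3: 4→3→1→5 push 1
augment #4: 4→3→7→5 push 10
augment #5: 4→0→6→1→5 push 7
augment #6: 4→0→8→1→5 push 21
augment #7: 4→9→2→1→5 push 5
augment #8: 4→9→2→7→5 push 8
augment #9: 4→9→2→6→7→5 push 2
augment #10: 4→9→2→1→6→7→5 push 1
augment #11: 4→9→2→0→8→1→6→7→5 push 3
max flow = 87; residual-reachable set from 4 gives S-side
cut edges (S→T): {(4,0), (4,3), (9,2)} total cap 87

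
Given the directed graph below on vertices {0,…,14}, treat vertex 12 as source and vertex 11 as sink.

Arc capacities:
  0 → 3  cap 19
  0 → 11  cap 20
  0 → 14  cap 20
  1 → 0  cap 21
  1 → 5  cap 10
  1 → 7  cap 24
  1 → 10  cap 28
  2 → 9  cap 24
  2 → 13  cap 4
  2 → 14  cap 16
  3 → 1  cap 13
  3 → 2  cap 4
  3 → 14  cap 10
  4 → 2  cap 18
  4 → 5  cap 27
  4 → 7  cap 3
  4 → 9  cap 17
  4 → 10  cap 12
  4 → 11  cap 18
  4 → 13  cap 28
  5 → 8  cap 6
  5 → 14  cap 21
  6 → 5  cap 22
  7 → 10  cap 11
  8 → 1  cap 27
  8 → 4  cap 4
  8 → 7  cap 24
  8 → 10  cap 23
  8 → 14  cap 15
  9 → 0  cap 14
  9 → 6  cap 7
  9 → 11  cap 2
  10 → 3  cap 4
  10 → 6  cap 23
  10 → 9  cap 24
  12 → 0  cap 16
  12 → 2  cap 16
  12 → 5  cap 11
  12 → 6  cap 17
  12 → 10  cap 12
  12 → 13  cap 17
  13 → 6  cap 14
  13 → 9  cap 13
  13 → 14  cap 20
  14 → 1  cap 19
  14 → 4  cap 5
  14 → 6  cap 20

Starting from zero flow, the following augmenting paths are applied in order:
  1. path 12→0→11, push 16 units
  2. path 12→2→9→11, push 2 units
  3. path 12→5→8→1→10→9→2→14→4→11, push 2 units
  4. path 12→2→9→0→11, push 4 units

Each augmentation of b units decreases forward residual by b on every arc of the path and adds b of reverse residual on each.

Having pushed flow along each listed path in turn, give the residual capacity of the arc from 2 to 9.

Residual capacity of (2,9): 20

after path 1 (12→0→11, push 16): res(2,9)=24
after path 2 (12→2→9→11, push 2): res(2,9)=22
after path 3 (12→5→8→1→10→9→2→14→4→11, push 2): res(2,9)=24
after path 4 (12→2→9→0→11, push 4): res(2,9)=20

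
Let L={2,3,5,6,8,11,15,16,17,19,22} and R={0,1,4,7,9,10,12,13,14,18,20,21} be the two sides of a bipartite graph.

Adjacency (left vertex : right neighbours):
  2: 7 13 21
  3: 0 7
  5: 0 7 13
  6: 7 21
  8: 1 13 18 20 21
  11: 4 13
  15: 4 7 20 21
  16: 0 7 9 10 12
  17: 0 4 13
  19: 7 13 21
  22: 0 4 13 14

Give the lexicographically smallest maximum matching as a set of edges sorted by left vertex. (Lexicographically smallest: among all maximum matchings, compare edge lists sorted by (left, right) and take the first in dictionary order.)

|M| = 9 (so the lex-smallest maximum matching has 9 edges)
process left vertices in ascending order; for each, take the smallest-labelled available neighbour that still permits 9 edges overall, or leave it unmatched if none does
lex-smallest matching: {2-7, 3-0, 5-13, 6-21, 8-1, 11-4, 15-20, 16-9, 22-14}

Lex-smallest maximum matching: {(2,7), (3,0), (5,13), (6,21), (8,1), (11,4), (15,20), (16,9), (22,14)}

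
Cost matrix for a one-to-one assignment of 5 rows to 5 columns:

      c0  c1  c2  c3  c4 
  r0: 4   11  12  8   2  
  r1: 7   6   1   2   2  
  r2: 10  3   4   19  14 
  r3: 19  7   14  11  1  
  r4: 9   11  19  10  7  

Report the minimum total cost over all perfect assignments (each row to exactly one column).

Minimum assignment cost: 19

optimal assignment: row0→col0 (cost 4), row1→col2 (cost 1), row2→col1 (cost 3), row3→col4 (cost 1), row4→col3 (cost 10)
total = 4 + 1 + 3 + 1 + 10 = 19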